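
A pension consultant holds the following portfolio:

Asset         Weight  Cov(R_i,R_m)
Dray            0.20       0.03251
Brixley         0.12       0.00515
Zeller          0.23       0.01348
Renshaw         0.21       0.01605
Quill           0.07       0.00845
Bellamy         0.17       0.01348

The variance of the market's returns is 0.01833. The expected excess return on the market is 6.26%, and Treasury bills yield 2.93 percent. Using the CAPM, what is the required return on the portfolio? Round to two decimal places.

8.56%

β_Dray = 0.03251 / 0.01833 = 1.7736
β_Brixley = 0.00515 / 0.01833 = 0.2810
β_Zeller = 0.01348 / 0.01833 = 0.7354
β_Renshaw = 0.01605 / 0.01833 = 0.8756
β_Quill = 0.00845 / 0.01833 = 0.4610
β_Bellamy = 0.01348 / 0.01833 = 0.7354
β_P = Σ w_i β_i = 0.20×1.7736 + 0.12×0.2810 + 0.23×0.7354 + 0.21×0.8756 + 0.07×0.4610 + 0.17×0.7354 = 0.8987
E(R_P) = R_f + β_P × MRP = 2.93% + 0.8987 × 6.26% = 8.56%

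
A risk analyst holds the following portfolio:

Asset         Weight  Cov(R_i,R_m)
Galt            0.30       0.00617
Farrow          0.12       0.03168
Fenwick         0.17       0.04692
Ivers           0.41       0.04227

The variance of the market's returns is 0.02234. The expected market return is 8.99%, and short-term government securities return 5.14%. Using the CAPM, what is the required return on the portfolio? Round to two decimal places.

10.48%

β_Galt = 0.00617 / 0.02234 = 0.2762
β_Farrow = 0.03168 / 0.02234 = 1.4181
β_Fenwick = 0.04692 / 0.02234 = 2.1003
β_Ivers = 0.04227 / 0.02234 = 1.8921
β_P = Σ w_i β_i = 0.30×0.2762 + 0.12×1.4181 + 0.17×2.1003 + 0.41×1.8921 = 1.3858
MRP = 8.99% − 5.14% = 3.85%
E(R_P) = R_f + β_P × MRP = 5.14% + 1.3858 × 3.85% = 10.48%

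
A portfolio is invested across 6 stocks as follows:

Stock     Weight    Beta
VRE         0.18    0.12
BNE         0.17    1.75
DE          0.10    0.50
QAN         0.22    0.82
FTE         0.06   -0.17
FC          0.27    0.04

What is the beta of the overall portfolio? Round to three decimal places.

0.550

β_P = Σ w_i β_i = 0.18×0.12 + 0.17×1.75 + 0.10×0.50 + 0.22×0.82 + 0.06×-0.17 + 0.27×0.04 = 0.5501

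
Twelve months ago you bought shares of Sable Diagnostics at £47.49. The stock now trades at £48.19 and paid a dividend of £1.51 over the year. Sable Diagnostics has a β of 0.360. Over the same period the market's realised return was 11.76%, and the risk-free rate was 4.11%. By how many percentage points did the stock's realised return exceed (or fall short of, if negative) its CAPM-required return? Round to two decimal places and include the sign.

Realised HPR = (P1 + D1 − P0) / P0 = (48.19 + 1.51 − 47.49) / 47.49 = 2.21 / 47.49 = 4.6536%
MRP = 11.76% − 4.11% = 7.65%
CAPM required = R_f + β·MRP = 4.11% + 0.360 × 7.65% = 6.86400%
α = realised − required = 4.6536% − 6.86400% = -2.21%

-2.21%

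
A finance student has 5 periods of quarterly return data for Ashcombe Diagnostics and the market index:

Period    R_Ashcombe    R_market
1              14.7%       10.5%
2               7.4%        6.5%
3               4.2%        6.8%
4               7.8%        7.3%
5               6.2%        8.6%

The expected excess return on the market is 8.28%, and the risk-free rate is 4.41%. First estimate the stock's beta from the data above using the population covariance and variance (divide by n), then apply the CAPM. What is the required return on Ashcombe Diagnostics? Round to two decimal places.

Mean R_i = (14.7 + 7.4 + 4.2 + 7.8 + 6.2) / 5 = 8.0600%
Mean R_m = (10.5 + 6.5 + 6.8 + 7.3 + 8.6) / 5 = 7.9400%
Σ(R_i − R̄_i)(R_m − R̄_m) = 21.2880  ⇒  Cov = 21.2880 / 5 = 4.2576
Σ(R_m − R̄_m)² = 10.7720  ⇒  Var(R_m) = 10.7720 / 5 = 2.1544
β = Cov / Var(R_m) = 4.2576 / 2.1544 = 1.9762
E(R) = R_f + β × MRP = 4.41% + 1.9762 × 8.28% = 20.77%

20.77%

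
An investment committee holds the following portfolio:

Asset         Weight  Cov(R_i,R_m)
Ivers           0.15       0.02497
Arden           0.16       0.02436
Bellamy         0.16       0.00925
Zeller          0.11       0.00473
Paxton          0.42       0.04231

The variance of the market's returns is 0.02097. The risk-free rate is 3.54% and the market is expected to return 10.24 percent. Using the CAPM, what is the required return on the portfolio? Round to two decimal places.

β_Ivers = 0.02497 / 0.02097 = 1.1907
β_Arden = 0.02436 / 0.02097 = 1.1617
β_Bellamy = 0.00925 / 0.02097 = 0.4411
β_Zeller = 0.00473 / 0.02097 = 0.2256
β_Paxton = 0.04231 / 0.02097 = 2.0176
β_P = Σ w_i β_i = 0.15×1.1907 + 0.16×1.1617 + 0.16×0.4411 + 0.11×0.2256 + 0.42×2.0176 = 1.3073
MRP = 10.24% − 3.54% = 6.70%
E(R_P) = R_f + β_P × MRP = 3.54% + 1.3073 × 6.70% = 12.30%

12.30%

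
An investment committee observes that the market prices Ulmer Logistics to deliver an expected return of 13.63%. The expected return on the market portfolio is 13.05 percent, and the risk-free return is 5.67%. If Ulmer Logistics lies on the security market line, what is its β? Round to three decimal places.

MRP = 13.05% − 5.67% = 7.38%
β = (E(R) − R_f) / MRP = (13.63% − 5.67%) / 7.38% = 7.96% / 7.38% = 1.079

1.079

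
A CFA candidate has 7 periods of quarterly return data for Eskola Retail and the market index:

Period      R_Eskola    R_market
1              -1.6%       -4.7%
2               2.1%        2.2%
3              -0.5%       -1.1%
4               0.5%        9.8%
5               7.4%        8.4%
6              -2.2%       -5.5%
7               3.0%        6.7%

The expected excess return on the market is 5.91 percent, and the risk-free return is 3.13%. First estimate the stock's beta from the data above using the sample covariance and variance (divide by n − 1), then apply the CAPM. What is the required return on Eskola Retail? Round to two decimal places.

Mean R_i = (-1.6 + 2.1 − 0.5 + 0.5 + 7.4 − 2.2 + 3.0) / 7 = 1.2429%
Mean R_m = (-4.7 + 2.2 − 1.1 + 9.8 + 8.4 − 5.5 + 6.7) / 7 = 2.2571%
Σ(R_i − R̄_i)(R_m − R̄_m) = 92.3129  ⇒  Cov = 92.3129 / 6 = 15.3855
Σ(R_m − R̄_m)² = 234.2171  ⇒  Var(R_m) = 234.2171 / 6 = 39.0362
β = Cov / Var(R_m) = 15.3855 / 39.0362 = 0.3941
E(R) = R_f + β × MRP = 3.13% + 0.3941 × 5.91% = 5.46%

5.46%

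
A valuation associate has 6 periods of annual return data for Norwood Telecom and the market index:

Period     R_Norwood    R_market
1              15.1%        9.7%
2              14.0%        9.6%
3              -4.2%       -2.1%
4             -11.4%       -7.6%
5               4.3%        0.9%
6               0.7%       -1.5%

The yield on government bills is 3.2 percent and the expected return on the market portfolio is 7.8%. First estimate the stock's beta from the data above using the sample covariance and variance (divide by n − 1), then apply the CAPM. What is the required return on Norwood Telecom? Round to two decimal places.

Mean R_i = (15.1 + 14.0 − 4.2 − 11.4 + 4.3 + 0.7) / 6 = 3.0833%
Mean R_m = (9.7 + 9.6 − 2.1 − 7.6 + 0.9 − 1.5) / 6 = 1.5000%
Σ(R_i − R̄_i)(R_m − R̄_m) = 351.4000  ⇒  Cov = 351.4000 / 5 = 70.2800
Σ(R_m − R̄_m)² = 237.9800  ⇒  Var(R_m) = 237.9800 / 5 = 47.5960
β = Cov / Var(R_m) = 70.2800 / 47.5960 = 1.4766
MRP = 7.8% − 3.2% = 4.60%
E(R) = R_f + β × MRP = 3.2% + 1.4766 × 4.6% = 9.99%

9.99%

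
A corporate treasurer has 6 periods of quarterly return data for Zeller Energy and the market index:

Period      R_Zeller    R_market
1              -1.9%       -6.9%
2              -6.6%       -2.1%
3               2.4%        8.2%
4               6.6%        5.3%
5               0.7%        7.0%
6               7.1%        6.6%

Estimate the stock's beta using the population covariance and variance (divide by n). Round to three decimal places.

0.585

Mean R_i = (-1.9 − 6.6 + 2.4 + 6.6 + 0.7 + 7.1) / 6 = 1.3833%
Mean R_m = (-6.9 − 2.1 + 8.2 + 5.3 + 7.0 + 6.6) / 6 = 3.0167%
Σ(R_i − R̄_i)(R_m − R̄_m) = 108.3517  ⇒  Cov = 108.3517 / 6 = 18.0586
Σ(R_m − R̄_m)² = 185.3083  ⇒  Var(R_m) = 185.3083 / 6 = 30.8847
β = Cov / Var(R_m) = 18.0586 / 30.8847 = 0.5847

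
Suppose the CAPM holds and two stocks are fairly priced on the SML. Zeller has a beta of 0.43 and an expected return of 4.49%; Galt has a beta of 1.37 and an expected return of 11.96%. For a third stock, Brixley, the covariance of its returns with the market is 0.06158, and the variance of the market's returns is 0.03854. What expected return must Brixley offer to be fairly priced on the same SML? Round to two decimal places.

MRP = (11.96% − 4.49%) / (1.37 − 0.43) = 7.9468%
R_f = 4.49% − 0.43 × 7.9468% = 1.0729%
β_Brixley = Cov / Var(R_m) = 0.06158 / 0.03854 = 1.5978
E(R_Brixley) = R_f + β × MRP = 1.0729% + 1.5978 × 7.9468% = 13.77%

13.77%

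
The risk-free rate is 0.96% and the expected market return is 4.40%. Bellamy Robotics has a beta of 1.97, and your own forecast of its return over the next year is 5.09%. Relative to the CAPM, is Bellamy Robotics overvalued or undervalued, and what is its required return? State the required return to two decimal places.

Overvalued; required return 7.74%

MRP = 4.40% − 0.96% = 3.44%
Required return = R_f + β·MRP = 0.96% + 1.97 × 3.44% = 7.74%
Forecast 5.09% < required 7.74% → the stock plots below the SML → overvalued.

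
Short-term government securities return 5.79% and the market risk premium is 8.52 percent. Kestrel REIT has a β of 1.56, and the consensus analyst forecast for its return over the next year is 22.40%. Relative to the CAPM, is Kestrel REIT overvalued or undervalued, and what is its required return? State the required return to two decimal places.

Required return = R_f + β·MRP = 5.79% + 1.56 × 8.52% = 19.08%
Forecast 22.40% > required 19.08% → the stock plots above the SML → undervalued.

Undervalued; required return 19.08%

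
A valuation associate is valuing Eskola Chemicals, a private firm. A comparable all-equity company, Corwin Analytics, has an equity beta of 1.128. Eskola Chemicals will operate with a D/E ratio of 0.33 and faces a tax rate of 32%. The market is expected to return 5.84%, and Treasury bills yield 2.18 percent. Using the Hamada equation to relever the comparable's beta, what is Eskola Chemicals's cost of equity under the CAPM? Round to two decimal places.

β_L = β_U × [1 + (1 − t)(D/E)] = 1.128 × [1 + (1 − 0.32) × 0.33]
    = 1.128 × [1 + 0.68 × 0.33] = 1.128 × 1.2244 = 1.3811
MRP = 5.84% − 2.18% = 3.66%
E(R) = R_f + β_L × MRP = 2.18% + 1.3811 × 3.66% = 7.23%

7.23%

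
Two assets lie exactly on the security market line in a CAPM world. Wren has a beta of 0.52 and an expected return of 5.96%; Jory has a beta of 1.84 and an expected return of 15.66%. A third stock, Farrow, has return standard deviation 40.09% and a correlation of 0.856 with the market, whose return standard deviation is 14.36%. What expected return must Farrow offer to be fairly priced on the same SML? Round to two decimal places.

19.70%

MRP = (15.66% − 5.96%) / (1.84 − 0.52) = 7.3485%
R_f = 5.96% − 0.52 × 7.3485% = 2.1388%
β_Farrow = ρ·σ_i/σ_m = 0.856 × 40.09 / 14.36 = 2.3898
E(R_Farrow) = R_f + β × MRP = 2.1388% + 2.3898 × 7.3485% = 19.70%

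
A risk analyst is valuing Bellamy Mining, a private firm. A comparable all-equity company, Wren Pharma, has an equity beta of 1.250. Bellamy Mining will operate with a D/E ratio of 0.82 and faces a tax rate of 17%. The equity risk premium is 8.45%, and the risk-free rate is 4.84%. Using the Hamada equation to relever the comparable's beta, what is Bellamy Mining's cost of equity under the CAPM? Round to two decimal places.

22.59%

β_L = β_U × [1 + (1 − t)(D/E)] = 1.250 × [1 + (1 − 0.17) × 0.82]
    = 1.250 × [1 + 0.83 × 0.82] = 1.250 × 1.6806 = 2.1008
E(R) = R_f + β_L × MRP = 4.84% + 2.1008 × 8.45% = 22.59%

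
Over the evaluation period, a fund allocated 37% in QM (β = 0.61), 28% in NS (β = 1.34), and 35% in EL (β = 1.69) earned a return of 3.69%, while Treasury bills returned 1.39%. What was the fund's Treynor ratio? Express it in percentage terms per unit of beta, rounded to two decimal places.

1.93%

β_P = 0.37×0.61 + 0.28×1.34 + 0.35×1.69 = 1.1924
Treynor = (R_P − R_f) / β_P = (3.69% − 1.39%) / 1.1924 = 2.30% / 1.1924 = 1.93%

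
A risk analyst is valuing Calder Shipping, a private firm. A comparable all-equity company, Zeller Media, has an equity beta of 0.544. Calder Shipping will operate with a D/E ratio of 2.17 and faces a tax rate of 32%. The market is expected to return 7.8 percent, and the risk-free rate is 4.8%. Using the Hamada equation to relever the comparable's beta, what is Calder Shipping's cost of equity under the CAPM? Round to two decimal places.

β_L = β_U × [1 + (1 − t)(D/E)] = 0.544 × [1 + (1 − 0.32) × 2.17]
    = 0.544 × [1 + 0.68 × 2.17] = 0.544 × 2.4756 = 1.3467
MRP = 7.8% − 4.8% = 3.00%
E(R) = R_f + β_L × MRP = 4.8% + 1.3467 × 3.0% = 8.84%

8.84%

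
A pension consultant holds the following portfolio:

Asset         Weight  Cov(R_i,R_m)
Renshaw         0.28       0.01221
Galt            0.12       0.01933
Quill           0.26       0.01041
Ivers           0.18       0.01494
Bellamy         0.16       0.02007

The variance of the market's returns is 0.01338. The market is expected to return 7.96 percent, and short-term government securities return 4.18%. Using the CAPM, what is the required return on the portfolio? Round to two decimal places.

8.23%

β_Renshaw = 0.01221 / 0.01338 = 0.9126
β_Galt = 0.01933 / 0.01338 = 1.4447
β_Quill = 0.01041 / 0.01338 = 0.7780
β_Ivers = 0.01494 / 0.01338 = 1.1166
β_Bellamy = 0.02007 / 0.01338 = 1.5000
β_P = Σ w_i β_i = 0.28×0.9126 + 0.12×1.4447 + 0.26×0.7780 + 0.18×1.1166 + 0.16×1.5000 = 1.0722
MRP = 7.96% − 4.18% = 3.78%
E(R_P) = R_f + β_P × MRP = 4.18% + 1.0722 × 3.78% = 8.23%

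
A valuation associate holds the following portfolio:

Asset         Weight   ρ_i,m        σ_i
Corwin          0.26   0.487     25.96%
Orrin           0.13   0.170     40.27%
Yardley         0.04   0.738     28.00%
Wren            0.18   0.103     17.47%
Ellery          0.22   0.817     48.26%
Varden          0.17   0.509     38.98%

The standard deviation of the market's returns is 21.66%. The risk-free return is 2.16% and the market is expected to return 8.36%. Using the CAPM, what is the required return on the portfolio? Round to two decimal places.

7.13%

β_Corwin = 0.487 × 25.96% / 21.66% = 0.5837
β_Orrin = 0.170 × 40.27% / 21.66% = 0.3161
β_Yardley = 0.738 × 28.00% / 21.66% = 0.9540
β_Wren = 0.103 × 17.47% / 21.66% = 0.0831
β_Ellery = 0.817 × 48.26% / 21.66% = 1.8203
β_Varden = 0.509 × 38.98% / 21.66% = 0.9160
β_P = Σ w_i β_i = 0.26×0.5837 + 0.13×0.3161 + 0.04×0.9540 + 0.18×0.0831 + 0.22×1.8203 + 0.17×0.9160 = 0.8022
MRP = 8.36% − 2.16% = 6.20%
E(R_P) = R_f + β_P × MRP = 2.16% + 0.8022 × 6.20% = 7.13%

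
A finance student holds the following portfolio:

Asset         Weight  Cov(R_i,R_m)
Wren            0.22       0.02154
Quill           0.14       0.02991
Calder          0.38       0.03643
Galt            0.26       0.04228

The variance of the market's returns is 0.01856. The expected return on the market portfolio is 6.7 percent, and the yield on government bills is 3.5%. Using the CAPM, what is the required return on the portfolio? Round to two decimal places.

β_Wren = 0.02154 / 0.01856 = 1.1606
β_Quill = 0.02991 / 0.01856 = 1.6115
β_Calder = 0.03643 / 0.01856 = 1.9628
β_Galt = 0.04228 / 0.01856 = 2.2780
β_P = Σ w_i β_i = 0.22×1.1606 + 0.14×1.6115 + 0.38×1.9628 + 0.26×2.2780 = 1.8191
MRP = 6.7% − 3.5% = 3.20%
E(R_P) = R_f + β_P × MRP = 3.5% + 1.8191 × 3.2% = 9.32%

9.32%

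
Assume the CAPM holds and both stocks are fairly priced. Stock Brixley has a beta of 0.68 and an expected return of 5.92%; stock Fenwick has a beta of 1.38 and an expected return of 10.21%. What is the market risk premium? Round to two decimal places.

6.13%

Both satisfy E(R) = R_f + β·MRP, so the slope of the SML is
MRP = (10.21% − 5.92%) / (1.38 − 0.68) = 4.29% / 0.70 = 6.1286%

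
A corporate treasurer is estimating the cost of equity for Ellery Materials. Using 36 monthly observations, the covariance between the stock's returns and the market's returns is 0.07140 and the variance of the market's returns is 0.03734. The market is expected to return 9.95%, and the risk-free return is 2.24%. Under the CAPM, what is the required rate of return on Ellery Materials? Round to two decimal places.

β = Cov(R_i, R_m) / Var(R_m) = 0.07140 / 0.03734 = 1.9122
MRP = 9.95% − 2.24% = 7.71%
E(R) = R_f + β × MRP = 2.24% + 1.9122 × 7.71% = 16.98%

16.98%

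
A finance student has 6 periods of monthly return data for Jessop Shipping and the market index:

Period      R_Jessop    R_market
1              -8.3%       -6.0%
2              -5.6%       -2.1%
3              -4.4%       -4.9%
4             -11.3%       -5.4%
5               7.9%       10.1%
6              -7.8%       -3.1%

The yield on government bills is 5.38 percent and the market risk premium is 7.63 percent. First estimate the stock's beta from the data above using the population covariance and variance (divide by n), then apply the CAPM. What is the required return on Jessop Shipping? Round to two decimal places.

13.36%

Mean R_i = (-8.3 − 5.6 − 4.4 − 11.3 + 7.9 − 7.8) / 6 = -4.9167%
Mean R_m = (-6.0 − 2.1 − 4.9 − 5.4 + 10.1 − 3.1) / 6 = -1.9000%
Σ(R_i − R̄_i)(R_m − R̄_m) = 192.0600  ⇒  Cov = 192.0600 / 6 = 32.0100
Σ(R_m − R̄_m)² = 183.5400  ⇒  Var(R_m) = 183.5400 / 6 = 30.5900
β = Cov / Var(R_m) = 32.0100 / 30.5900 = 1.0464
E(R) = R_f + β × MRP = 5.38% + 1.0464 × 7.63% = 13.36%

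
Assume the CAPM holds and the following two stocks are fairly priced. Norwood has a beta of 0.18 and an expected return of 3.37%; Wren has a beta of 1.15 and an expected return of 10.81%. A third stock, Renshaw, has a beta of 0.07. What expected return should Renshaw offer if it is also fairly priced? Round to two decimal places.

2.53%

MRP (SML slope) = (10.81% − 3.37%) / (1.15 − 0.18) = 7.44% / 0.97 = 7.6701%
R_f (intercept) = 3.37% − 0.18 × 7.6701% = 1.9894%
E(R_Renshaw) = R_f + β × MRP = 1.9894% + 0.07 × 7.6701% = 2.53%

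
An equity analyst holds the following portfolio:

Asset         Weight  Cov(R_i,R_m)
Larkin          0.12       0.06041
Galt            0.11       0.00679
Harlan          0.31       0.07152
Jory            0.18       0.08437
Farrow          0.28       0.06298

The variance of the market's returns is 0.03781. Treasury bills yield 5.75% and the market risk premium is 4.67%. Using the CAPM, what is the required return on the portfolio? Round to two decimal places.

β_Larkin = 0.06041 / 0.03781 = 1.5977
β_Galt = 0.00679 / 0.03781 = 0.1796
β_Harlan = 0.07152 / 0.03781 = 1.8916
β_Jory = 0.08437 / 0.03781 = 2.2314
β_Farrow = 0.06298 / 0.03781 = 1.6657
β_P = Σ w_i β_i = 0.12×1.5977 + 0.11×0.1796 + 0.31×1.8916 + 0.18×2.2314 + 0.28×1.6657 = 1.6659
E(R_P) = R_f + β_P × MRP = 5.75% + 1.6659 × 4.67% = 13.53%

13.53%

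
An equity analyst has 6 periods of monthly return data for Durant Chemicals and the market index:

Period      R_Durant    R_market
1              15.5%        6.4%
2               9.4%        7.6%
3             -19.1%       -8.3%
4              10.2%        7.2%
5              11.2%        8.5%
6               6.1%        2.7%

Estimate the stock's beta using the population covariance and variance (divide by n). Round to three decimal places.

1.882

Mean R_i = (15.5 + 9.4 − 19.1 + 10.2 + 11.2 + 6.1) / 6 = 5.5500%
Mean R_m = (6.4 + 7.6 − 8.3 + 7.2 + 8.5 + 2.7) / 6 = 4.0167%
Σ(R_i − R̄_i)(R_m − R̄_m) = 380.5250  ⇒  Cov = 380.5250 / 6 = 63.4208
Σ(R_m − R̄_m)² = 202.1883  ⇒  Var(R_m) = 202.1883 / 6 = 33.6981
β = Cov / Var(R_m) = 63.4208 / 33.6981 = 1.8820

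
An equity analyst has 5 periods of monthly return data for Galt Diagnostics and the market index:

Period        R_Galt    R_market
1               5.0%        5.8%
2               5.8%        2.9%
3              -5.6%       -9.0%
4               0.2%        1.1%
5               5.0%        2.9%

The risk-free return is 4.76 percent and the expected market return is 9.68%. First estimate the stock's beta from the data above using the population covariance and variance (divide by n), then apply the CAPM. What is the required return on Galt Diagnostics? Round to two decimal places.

8.67%

Mean R_i = (5.0 + 5.8 − 5.6 + 0.2 + 5.0) / 5 = 2.0800%
Mean R_m = (5.8 + 2.9 − 9.0 + 1.1 + 2.9) / 5 = 0.7400%
Σ(R_i − R̄_i)(R_m − R̄_m) = 103.2440  ⇒  Cov = 103.2440 / 5 = 20.6488
Σ(R_m − R̄_m)² = 129.9320  ⇒  Var(R_m) = 129.9320 / 5 = 25.9864
β = Cov / Var(R_m) = 20.6488 / 25.9864 = 0.7946
MRP = 9.68% − 4.76% = 4.92%
E(R) = R_f + β × MRP = 4.76% + 0.7946 × 4.92% = 8.67%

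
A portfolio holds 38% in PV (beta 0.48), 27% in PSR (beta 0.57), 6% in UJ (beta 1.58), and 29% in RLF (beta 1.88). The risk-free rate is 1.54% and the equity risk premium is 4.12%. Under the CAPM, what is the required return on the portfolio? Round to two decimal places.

5.56%

β_P = Σ w_i β_i = 0.38×0.48 + 0.27×0.57 + 0.06×1.58 + 0.29×1.88 = 0.9763
E(R_P) = R_f + β_P × MRP = 1.54% + 0.9763 × 4.12% = 5.56%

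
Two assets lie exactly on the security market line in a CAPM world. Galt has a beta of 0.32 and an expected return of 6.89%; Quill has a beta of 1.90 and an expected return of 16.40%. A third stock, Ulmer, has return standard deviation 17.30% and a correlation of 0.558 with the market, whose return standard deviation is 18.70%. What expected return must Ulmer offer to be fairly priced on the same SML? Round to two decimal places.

MRP = (16.40% − 6.89%) / (1.90 − 0.32) = 6.0190%
R_f = 6.89% − 0.32 × 6.0190% = 4.9639%
β_Ulmer = ρ·σ_i/σ_m = 0.558 × 17.30 / 18.70 = 0.5162
E(R_Ulmer) = R_f + β × MRP = 4.9639% + 0.5162 × 6.0190% = 8.07%

8.07%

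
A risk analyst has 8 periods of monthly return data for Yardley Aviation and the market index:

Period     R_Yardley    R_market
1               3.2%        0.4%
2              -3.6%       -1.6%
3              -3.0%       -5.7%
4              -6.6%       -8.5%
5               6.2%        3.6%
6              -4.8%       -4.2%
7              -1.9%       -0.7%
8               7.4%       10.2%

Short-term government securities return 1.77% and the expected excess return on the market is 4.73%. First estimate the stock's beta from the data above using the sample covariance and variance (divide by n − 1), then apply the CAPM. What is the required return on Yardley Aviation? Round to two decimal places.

Mean R_i = (3.2 − 3.6 − 3.0 − 6.6 + 6.2 − 4.8 − 1.9 + 7.4) / 8 = -0.3875%
Mean R_m = (0.4 − 1.6 − 5.7 − 8.5 + 3.6 − 4.2 − 0.7 + 10.2) / 8 = -0.8125%
Σ(R_i − R̄_i)(R_m − R̄_m) = 197.0113  ⇒  Cov = 197.0113 / 7 = 28.1445
Σ(R_m − R̄_m)² = 237.3088  ⇒  Var(R_m) = 237.3088 / 7 = 33.9013
β = Cov / Var(R_m) = 28.1445 / 33.9013 = 0.8302
E(R) = R_f + β × MRP = 1.77% + 0.8302 × 4.73% = 5.70%

5.70%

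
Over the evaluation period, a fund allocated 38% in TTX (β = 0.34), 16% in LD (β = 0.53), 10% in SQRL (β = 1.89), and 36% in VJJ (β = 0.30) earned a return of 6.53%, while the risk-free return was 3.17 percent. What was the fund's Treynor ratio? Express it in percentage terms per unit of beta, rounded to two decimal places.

β_P = 0.38×0.34 + 0.16×0.53 + 0.10×1.89 + 0.36×0.30 = 0.5110
Treynor = (R_P − R_f) / β_P = (6.53% − 3.17%) / 0.5110 = 3.36% / 0.5110 = 6.58%

6.58%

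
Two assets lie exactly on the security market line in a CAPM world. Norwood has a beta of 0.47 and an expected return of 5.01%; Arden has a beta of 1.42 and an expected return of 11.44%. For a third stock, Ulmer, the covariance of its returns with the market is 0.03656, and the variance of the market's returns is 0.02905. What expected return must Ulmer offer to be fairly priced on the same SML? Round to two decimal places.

10.35%

MRP = (11.44% − 5.01%) / (1.42 − 0.47) = 6.7684%
R_f = 5.01% − 0.47 × 6.7684% = 1.8289%
β_Ulmer = Cov / Var(R_m) = 0.03656 / 0.02905 = 1.2585
E(R_Ulmer) = R_f + β × MRP = 1.8289% + 1.2585 × 6.7684% = 10.35%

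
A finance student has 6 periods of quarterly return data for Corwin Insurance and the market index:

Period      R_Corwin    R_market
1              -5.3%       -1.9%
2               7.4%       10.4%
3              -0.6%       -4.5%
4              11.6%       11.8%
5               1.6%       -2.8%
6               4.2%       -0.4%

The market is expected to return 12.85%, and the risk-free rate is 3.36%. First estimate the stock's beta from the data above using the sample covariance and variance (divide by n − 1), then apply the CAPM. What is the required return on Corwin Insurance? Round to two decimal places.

10.15%

Mean R_i = (-5.3 + 7.4 − 0.6 + 11.6 + 1.6 + 4.2) / 6 = 3.1500%
Mean R_m = (-1.9 + 10.4 − 4.5 + 11.8 − 2.8 − 0.4) / 6 = 2.1000%
Σ(R_i − R̄_i)(R_m − R̄_m) = 180.7600  ⇒  Cov = 180.7600 / 5 = 36.1520
Σ(R_m − R̄_m)² = 252.8000  ⇒  Var(R_m) = 252.8000 / 5 = 50.5600
β = Cov / Var(R_m) = 36.1520 / 50.5600 = 0.7150
MRP = 12.85% − 3.36% = 9.49%
E(R) = R_f + β × MRP = 3.36% + 0.7150 × 9.49% = 10.15%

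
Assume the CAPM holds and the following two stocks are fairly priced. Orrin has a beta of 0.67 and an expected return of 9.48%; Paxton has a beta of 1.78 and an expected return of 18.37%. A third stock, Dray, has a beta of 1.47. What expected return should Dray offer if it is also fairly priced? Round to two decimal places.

MRP (SML slope) = (18.37% − 9.48%) / (1.78 − 0.67) = 8.89% / 1.11 = 8.0090%
R_f (intercept) = 9.48% − 0.67 × 8.0090% = 4.1140%
E(R_Dray) = R_f + β × MRP = 4.1140% + 1.47 × 8.0090% = 15.89%

15.89%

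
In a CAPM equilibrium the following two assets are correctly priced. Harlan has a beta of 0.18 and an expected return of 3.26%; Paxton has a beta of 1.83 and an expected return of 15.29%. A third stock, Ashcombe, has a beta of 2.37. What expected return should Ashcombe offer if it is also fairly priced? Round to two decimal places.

19.23%

MRP (SML slope) = (15.29% − 3.26%) / (1.83 − 0.18) = 12.03% / 1.65 = 7.2909%
R_f (intercept) = 3.26% − 0.18 × 7.2909% = 1.9476%
E(R_Ashcombe) = R_f + β × MRP = 1.9476% + 2.37 × 7.2909% = 19.23%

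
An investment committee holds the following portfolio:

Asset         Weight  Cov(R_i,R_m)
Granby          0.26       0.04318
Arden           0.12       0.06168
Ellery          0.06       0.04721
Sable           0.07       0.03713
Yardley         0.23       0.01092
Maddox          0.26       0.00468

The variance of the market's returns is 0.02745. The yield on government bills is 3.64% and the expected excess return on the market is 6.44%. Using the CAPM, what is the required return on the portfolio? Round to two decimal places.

β_Granby = 0.04318 / 0.02745 = 1.5730
β_Arden = 0.06168 / 0.02745 = 2.2470
β_Ellery = 0.04721 / 0.02745 = 1.7199
β_Sable = 0.03713 / 0.02745 = 1.3526
β_Yardley = 0.01092 / 0.02745 = 0.3978
β_Maddox = 0.00468 / 0.02745 = 0.1705
β_P = Σ w_i β_i = 0.26×1.5730 + 0.12×2.2470 + 0.06×1.7199 + 0.07×1.3526 + 0.23×0.3978 + 0.26×0.1705 = 1.0123
E(R_P) = R_f + β_P × MRP = 3.64% + 1.0123 × 6.44% = 10.16%

10.16%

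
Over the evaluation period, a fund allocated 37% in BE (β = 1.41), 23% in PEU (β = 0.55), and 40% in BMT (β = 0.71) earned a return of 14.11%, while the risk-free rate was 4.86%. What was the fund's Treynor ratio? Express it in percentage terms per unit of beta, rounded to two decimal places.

β_P = 0.37×1.41 + 0.23×0.55 + 0.40×0.71 = 0.9322
Treynor = (R_P − R_f) / β_P = (14.11% − 4.86%) / 0.9322 = 9.25% / 0.9322 = 9.92%

9.92%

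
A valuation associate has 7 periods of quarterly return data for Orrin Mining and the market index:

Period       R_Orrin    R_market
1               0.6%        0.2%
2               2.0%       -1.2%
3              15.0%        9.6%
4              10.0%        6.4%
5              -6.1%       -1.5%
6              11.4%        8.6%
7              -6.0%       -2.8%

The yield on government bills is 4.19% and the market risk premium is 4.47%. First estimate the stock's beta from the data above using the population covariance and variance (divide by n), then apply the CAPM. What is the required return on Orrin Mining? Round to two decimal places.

Mean R_i = (0.6 + 2.0 + 15.0 + 10.0 − 6.1 + 11.4 − 6.0) / 7 = 3.8429%
Mean R_m = (0.2 − 1.2 + 9.6 + 6.4 − 1.5 + 8.6 − 2.8) / 7 = 2.7571%
Σ(R_i − R̄_i)(R_m − R̄_m) = 255.5429  ⇒  Cov = 255.5429 / 7 = 36.5061
Σ(R_m − R̄_m)² = 165.4371  ⇒  Var(R_m) = 165.4371 / 7 = 23.6339
β = Cov / Var(R_m) = 36.5061 / 23.6339 = 1.5446
E(R) = R_f + β × MRP = 4.19% + 1.5446 × 4.47% = 11.09%

11.09%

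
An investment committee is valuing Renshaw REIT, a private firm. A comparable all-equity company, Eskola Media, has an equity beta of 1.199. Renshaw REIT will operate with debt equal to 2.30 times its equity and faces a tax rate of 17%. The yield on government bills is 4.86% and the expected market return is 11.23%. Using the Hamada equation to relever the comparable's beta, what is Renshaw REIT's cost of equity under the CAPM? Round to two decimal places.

β_L = β_U × [1 + (1 − t)(D/E)] = 1.199 × [1 + (1 − 0.17) × 2.30]
    = 1.199 × [1 + 0.83 × 2.30] = 1.199 × 2.9090 = 3.4879
MRP = 11.23% − 4.86% = 6.37%
E(R) = R_f + β_L × MRP = 4.86% + 3.4879 × 6.37% = 27.08%

27.08%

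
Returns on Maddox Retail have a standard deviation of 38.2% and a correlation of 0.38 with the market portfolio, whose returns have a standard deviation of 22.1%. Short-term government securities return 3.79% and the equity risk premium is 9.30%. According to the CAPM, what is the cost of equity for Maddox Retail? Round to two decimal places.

9.90%

β = ρ × σ_i / σ_m = 0.38 × 38.2% / 22.1% = 0.6568
E(R) = 3.79% + 0.6568 × 9.30% = 9.90%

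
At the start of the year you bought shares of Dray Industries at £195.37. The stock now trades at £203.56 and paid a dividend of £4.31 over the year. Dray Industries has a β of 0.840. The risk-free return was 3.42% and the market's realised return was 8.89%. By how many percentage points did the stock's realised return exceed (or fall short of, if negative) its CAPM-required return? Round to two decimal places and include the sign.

-1.62%

Realised HPR = (P1 + D1 − P0) / P0 = (203.56 + 4.31 − 195.37) / 195.37 = 12.50 / 195.37 = 6.3981%
MRP = 8.89% − 3.42% = 5.47%
CAPM required = R_f + β·MRP = 3.42% + 0.840 × 5.47% = 8.01480%
α = realised − required = 6.3981% − 8.01480% = -1.62%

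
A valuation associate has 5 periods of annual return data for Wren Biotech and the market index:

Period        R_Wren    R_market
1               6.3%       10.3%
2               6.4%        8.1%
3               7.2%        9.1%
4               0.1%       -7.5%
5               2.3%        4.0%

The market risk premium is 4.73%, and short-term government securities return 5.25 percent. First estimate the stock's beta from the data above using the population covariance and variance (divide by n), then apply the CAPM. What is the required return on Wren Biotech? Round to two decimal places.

7.12%

Mean R_i = (6.3 + 6.4 + 7.2 + 0.1 + 2.3) / 5 = 4.4600%
Mean R_m = (10.3 + 8.1 + 9.1 − 7.5 + 4.0) / 5 = 4.8000%
Σ(R_i − R̄_i)(R_m − R̄_m) = 83.6600  ⇒  Cov = 83.6600 / 5 = 16.7320
Σ(R_m − R̄_m)² = 211.5600  ⇒  Var(R_m) = 211.5600 / 5 = 42.3120
β = Cov / Var(R_m) = 16.7320 / 42.3120 = 0.3954
E(R) = R_f + β × MRP = 5.25% + 0.3954 × 4.73% = 7.12%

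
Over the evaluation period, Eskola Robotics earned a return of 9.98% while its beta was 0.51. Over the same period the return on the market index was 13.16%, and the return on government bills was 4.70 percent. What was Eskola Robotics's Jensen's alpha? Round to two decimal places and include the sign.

+0.97%

Market excess return = 13.16% − 4.70% = 8.46%
CAPM benchmark = R_f + β(R_m − R_f) = 4.70% + 0.51 × 8.46% = 9.0146%
α = actual − benchmark = 9.98% − 9.0146% = +0.97%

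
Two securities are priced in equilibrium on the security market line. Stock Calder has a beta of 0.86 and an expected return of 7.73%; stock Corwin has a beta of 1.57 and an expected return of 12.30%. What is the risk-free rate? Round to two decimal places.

Both satisfy E(R) = R_f + β·MRP, so the slope of the SML is
MRP = (12.30% − 7.73%) / (1.57 − 0.86) = 4.57% / 0.71 = 6.4366%
R_f = E(R_Calder) − β_Calder·MRP = 7.73% − 0.86 × 6.4366% = 2.1945%

2.19%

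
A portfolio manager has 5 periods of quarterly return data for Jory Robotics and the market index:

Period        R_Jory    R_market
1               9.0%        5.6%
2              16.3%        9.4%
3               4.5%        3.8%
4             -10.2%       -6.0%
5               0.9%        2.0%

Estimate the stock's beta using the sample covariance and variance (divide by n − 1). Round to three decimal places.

1.711

Mean R_i = (9.0 + 16.3 + 4.5 − 10.2 + 0.9) / 5 = 4.1000%
Mean R_m = (5.6 + 9.4 + 3.8 − 6.0 + 2.0) / 5 = 2.9600%
Σ(R_i − R̄_i)(R_m − R̄_m) = 223.0400  ⇒  Cov = 223.0400 / 4 = 55.7600
Σ(R_m − R̄_m)² = 130.3520  ⇒  Var(R_m) = 130.3520 / 4 = 32.5880
β = Cov / Var(R_m) = 55.7600 / 32.5880 = 1.7111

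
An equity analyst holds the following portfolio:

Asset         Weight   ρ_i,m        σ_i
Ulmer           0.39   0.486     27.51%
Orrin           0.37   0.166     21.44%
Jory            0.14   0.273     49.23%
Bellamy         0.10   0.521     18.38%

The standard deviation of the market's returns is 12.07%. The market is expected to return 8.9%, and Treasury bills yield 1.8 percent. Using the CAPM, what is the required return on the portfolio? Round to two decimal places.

β_Ulmer = 0.486 × 27.51% / 12.07% = 1.1077
β_Orrin = 0.166 × 21.44% / 12.07% = 0.2949
β_Jory = 0.273 × 49.23% / 12.07% = 1.1135
β_Bellamy = 0.521 × 18.38% / 12.07% = 0.7934
β_P = Σ w_i β_i = 0.39×1.1077 + 0.37×0.2949 + 0.14×1.1135 + 0.10×0.7934 = 0.7763
MRP = 8.9% − 1.8% = 7.10%
E(R_P) = R_f + β_P × MRP = 1.8% + 0.7763 × 7.1% = 7.31%

7.31%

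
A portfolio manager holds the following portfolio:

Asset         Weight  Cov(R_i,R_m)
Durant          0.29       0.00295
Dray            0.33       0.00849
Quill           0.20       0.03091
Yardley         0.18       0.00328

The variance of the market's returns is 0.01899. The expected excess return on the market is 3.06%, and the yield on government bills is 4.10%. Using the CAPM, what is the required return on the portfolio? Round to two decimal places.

β_Durant = 0.00295 / 0.01899 = 0.1553
β_Dray = 0.00849 / 0.01899 = 0.4471
β_Quill = 0.03091 / 0.01899 = 1.6277
β_Yardley = 0.00328 / 0.01899 = 0.1727
β_P = Σ w_i β_i = 0.29×0.1553 + 0.33×0.4471 + 0.20×1.6277 + 0.18×0.1727 = 0.5492
E(R_P) = R_f + β_P × MRP = 4.10% + 0.5492 × 3.06% = 5.78%

5.78%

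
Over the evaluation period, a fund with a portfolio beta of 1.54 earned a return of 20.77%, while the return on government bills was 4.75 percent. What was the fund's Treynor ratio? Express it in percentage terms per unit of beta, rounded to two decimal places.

10.40%

Treynor = (R_P − R_f) / β_P = (20.77% − 4.75%) / 1.5400 = 16.02% / 1.5400 = 10.40%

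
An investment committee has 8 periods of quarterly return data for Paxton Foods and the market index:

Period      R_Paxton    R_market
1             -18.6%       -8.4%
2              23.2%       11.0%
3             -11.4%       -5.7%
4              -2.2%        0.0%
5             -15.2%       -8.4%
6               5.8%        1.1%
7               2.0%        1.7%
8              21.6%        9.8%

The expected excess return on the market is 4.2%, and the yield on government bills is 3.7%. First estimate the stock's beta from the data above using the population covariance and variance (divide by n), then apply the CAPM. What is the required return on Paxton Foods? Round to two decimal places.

Mean R_i = (-18.6 + 23.2 − 11.4 − 2.2 − 15.2 + 5.8 + 2.0 + 21.6) / 8 = 0.6500%
Mean R_m = (-8.4 + 11.0 − 5.7 + 0.0 − 8.4 + 1.1 + 1.7 + 9.8) / 8 = 0.1375%
Σ(R_i − R̄_i)(R_m − R̄_m) = 824.8450  ⇒  Cov = 824.8450 / 8 = 103.1056
Σ(R_m − R̄_m)² = 394.5988  ⇒  Var(R_m) = 394.5988 / 8 = 49.3249
β = Cov / Var(R_m) = 103.1056 / 49.3249 = 2.0903
E(R) = R_f + β × MRP = 3.7% + 2.0903 × 4.2% = 12.48%

12.48%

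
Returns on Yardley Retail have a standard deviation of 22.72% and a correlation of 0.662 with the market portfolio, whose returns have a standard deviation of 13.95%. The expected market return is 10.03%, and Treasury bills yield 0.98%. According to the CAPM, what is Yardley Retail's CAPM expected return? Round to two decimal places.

10.74%

β = ρ × σ_i / σ_m = 0.662 × 22.72% / 13.95% = 1.0782
MRP = 10.03% − 0.98% = 9.05%
E(R) = 0.98% + 1.0782 × 9.05% = 10.74%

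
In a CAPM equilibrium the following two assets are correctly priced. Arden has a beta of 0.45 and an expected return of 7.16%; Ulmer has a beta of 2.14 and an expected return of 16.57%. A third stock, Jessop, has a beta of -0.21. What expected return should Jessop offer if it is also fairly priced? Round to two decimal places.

3.49%

MRP (SML slope) = (16.57% − 7.16%) / (2.14 − 0.45) = 9.41% / 1.69 = 5.5680%
R_f (intercept) = 7.16% − 0.45 × 5.5680% = 4.6544%
E(R_Jessop) = R_f + β × MRP = 4.6544% + -0.21 × 5.5680% = 3.49%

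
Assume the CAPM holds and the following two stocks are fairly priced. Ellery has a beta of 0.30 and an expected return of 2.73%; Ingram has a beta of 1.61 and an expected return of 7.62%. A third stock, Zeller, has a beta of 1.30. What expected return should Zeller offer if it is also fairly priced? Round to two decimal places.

MRP (SML slope) = (7.62% − 2.73%) / (1.61 − 0.30) = 4.89% / 1.31 = 3.7328%
R_f (intercept) = 2.73% − 0.30 × 3.7328% = 1.6102%
E(R_Zeller) = R_f + β × MRP = 1.6102% + 1.30 × 3.7328% = 6.46%

6.46%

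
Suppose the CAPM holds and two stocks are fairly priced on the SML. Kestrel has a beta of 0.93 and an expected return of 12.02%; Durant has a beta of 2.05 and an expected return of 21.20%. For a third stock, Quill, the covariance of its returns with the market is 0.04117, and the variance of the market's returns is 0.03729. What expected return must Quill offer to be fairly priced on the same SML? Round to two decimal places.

MRP = (21.20% − 12.02%) / (2.05 − 0.93) = 8.1964%
R_f = 12.02% − 0.93 × 8.1964% = 4.3973%
β_Quill = Cov / Var(R_m) = 0.04117 / 0.03729 = 1.1040
E(R_Quill) = R_f + β × MRP = 4.3973% + 1.1040 × 8.1964% = 13.45%

13.45%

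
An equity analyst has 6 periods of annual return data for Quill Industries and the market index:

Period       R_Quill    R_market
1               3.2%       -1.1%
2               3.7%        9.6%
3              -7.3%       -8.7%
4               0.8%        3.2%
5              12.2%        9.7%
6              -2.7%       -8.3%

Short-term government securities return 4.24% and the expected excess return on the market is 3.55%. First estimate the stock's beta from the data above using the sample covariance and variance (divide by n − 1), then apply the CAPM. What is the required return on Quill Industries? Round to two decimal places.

6.66%

Mean R_i = (3.2 + 3.7 − 7.3 + 0.8 + 12.2 − 2.7) / 6 = 1.6500%
Mean R_m = (-1.1 + 9.6 − 8.7 + 3.2 + 9.7 − 8.3) / 6 = 0.7333%
Σ(R_i − R̄_i)(R_m − R̄_m) = 231.5600  ⇒  Cov = 231.5600 / 5 = 46.3120
Σ(R_m − R̄_m)² = 339.0533  ⇒  Var(R_m) = 339.0533 / 5 = 67.8107
β = Cov / Var(R_m) = 46.3120 / 67.8107 = 0.6830
E(R) = R_f + β × MRP = 4.24% + 0.6830 × 3.55% = 6.66%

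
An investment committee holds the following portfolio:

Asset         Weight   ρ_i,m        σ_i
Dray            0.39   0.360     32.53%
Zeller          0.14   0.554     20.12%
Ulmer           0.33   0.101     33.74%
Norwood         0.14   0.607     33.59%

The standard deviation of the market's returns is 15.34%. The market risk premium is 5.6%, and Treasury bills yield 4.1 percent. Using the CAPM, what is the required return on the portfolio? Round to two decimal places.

7.79%

β_Dray = 0.360 × 32.53% / 15.34% = 0.7634
β_Zeller = 0.554 × 20.12% / 15.34% = 0.7266
β_Ulmer = 0.101 × 33.74% / 15.34% = 0.2221
β_Norwood = 0.607 × 33.59% / 15.34% = 1.3291
β_P = Σ w_i β_i = 0.39×0.7634 + 0.14×0.7266 + 0.33×0.2221 + 0.14×1.3291 = 0.6588
E(R_P) = R_f + β_P × MRP = 4.1% + 0.6588 × 5.6% = 7.79%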